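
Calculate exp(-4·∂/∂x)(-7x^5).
- 7 x^{5} + 140 x^{4} - 1120 x^{3} + 4480 x^{2} - 8960 x + 7168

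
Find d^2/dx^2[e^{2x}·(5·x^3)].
10 x \left(2 x^{2} + 6 x + 3\right) e^{2 x}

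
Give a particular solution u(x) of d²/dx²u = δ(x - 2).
\frac{|x - 2|}{2}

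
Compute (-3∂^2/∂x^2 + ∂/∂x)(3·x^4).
12 x^{2} \left(x - 9\right)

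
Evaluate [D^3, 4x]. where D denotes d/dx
12D^{2}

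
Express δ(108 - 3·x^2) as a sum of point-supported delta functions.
\frac{\delta(x - 6) + \delta(x + 6)}{36}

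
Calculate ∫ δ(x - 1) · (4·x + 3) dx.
7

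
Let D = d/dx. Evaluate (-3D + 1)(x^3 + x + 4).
x^{3} - 9 x^{2} + x + 1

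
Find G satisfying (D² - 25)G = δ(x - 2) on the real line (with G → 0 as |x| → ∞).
-\frac{e^{-5|x - 2|}}{10}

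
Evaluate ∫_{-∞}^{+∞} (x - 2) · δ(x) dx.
-2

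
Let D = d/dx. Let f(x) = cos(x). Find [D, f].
- \sin{\left(x \right)}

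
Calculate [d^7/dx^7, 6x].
42\frac{d^{6}}{dx^{6}}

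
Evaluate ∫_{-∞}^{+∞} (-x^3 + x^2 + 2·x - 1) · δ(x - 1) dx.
1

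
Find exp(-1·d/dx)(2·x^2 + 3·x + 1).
x \left(2 x - 1\right)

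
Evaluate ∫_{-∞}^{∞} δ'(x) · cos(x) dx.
0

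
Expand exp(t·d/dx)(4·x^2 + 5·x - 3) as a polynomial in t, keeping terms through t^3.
4 t^{2} + t \left(8 x + 5\right) + 4 x^{2} + 5 x - 3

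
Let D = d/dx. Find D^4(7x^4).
168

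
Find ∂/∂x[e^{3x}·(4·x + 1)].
\left(12 x + 7\right) e^{3 x}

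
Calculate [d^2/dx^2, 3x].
6\frac{d}{dx}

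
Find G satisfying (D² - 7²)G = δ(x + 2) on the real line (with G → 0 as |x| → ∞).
-\frac{e^{-7|x + 2|}}{14}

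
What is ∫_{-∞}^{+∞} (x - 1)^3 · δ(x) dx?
-1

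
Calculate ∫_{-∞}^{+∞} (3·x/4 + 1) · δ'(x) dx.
- \frac{3}{4}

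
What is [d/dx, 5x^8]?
40 x^{7}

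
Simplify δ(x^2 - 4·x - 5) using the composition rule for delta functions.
\frac{\delta(x - 5) + \delta(x + 1)}{6}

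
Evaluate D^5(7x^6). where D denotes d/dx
5040 x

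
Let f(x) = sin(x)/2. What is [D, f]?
\frac{\cos{\left(x \right)}}{2}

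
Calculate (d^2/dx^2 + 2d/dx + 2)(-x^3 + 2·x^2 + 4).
- 2 x^{3} - 2 x^{2} + 2 x + 12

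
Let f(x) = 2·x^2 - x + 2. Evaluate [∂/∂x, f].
4 x - 1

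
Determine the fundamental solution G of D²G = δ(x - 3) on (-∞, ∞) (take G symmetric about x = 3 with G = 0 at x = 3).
\frac{|x - 3|}{2}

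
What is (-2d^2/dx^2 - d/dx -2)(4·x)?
- 8 x - 4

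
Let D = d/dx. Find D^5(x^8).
6720 x^{3}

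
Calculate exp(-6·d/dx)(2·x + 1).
2 x - 11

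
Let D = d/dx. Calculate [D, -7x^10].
- 70 x^{9}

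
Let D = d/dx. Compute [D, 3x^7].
21 x^{6}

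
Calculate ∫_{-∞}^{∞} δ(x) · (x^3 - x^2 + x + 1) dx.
1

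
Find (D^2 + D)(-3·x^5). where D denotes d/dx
15 x^{3} \left(- x - 4\right)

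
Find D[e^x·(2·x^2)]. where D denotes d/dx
2 x \left(x + 2\right) e^{x}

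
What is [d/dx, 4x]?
4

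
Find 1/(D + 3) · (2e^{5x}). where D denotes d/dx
\frac{e^{5 x}}{4}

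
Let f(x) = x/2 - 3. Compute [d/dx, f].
\frac{1}{2}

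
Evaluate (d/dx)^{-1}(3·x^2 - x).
x^{3} - \frac{x^{2}}{2}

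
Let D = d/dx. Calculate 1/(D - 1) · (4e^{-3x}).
- e^{- 3 x}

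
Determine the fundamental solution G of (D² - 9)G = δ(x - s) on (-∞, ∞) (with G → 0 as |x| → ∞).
-\frac{e^{-3|x-s|}}{6}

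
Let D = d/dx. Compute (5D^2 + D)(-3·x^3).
9 x \left(- x - 10\right)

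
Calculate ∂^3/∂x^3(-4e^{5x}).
- 500 e^{5 x}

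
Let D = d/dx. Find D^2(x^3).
6 x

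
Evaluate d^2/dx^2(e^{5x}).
25 e^{5 x}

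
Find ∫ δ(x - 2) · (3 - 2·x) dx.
-1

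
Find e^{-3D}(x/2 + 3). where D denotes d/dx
\frac{x}{2} + \frac{3}{2}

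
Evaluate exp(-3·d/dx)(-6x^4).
- 6 x^{4} + 72 x^{3} - 324 x^{2} + 648 x - 486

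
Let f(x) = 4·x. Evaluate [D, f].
4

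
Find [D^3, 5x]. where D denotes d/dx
15D^{2}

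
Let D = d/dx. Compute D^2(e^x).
e^{x}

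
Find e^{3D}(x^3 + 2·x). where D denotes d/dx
x^{3} + 9 x^{2} + 29 x + 33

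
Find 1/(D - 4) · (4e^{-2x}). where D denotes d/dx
- \frac{2 e^{- 2 x}}{3}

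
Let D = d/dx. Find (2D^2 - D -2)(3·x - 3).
3 - 6 x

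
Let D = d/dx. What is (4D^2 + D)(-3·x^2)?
- 6 x - 24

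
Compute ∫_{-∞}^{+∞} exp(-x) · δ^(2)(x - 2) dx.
e^{-2}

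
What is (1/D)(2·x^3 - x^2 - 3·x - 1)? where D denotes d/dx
\frac{x^{4}}{2} - \frac{x^{3}}{3} - \frac{3 x^{2}}{2} - x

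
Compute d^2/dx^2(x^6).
30 x^{4}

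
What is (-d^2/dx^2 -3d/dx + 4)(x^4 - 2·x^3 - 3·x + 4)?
4 x^{4} - 20 x^{3} + 6 x^{2} + 25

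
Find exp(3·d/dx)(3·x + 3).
3 x + 12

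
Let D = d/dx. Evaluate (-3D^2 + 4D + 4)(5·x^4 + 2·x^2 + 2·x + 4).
20 x^{4} + 80 x^{3} - 172 x^{2} + 24 x + 12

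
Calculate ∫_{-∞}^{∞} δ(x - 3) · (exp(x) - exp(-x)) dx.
2 \sinh{\left(3 \right)}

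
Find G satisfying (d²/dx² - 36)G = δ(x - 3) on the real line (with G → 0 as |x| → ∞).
-\frac{e^{-6|x - 3|}}{12}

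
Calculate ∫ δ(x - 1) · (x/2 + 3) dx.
\frac{7}{2}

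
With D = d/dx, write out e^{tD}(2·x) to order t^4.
2 t + 2 x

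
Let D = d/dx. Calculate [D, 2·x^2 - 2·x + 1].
4 x - 2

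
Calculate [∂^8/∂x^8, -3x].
-24\frac{d^{7}}{dx^{7}}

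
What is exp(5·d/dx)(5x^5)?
5 x^{5} + 125 x^{4} + 1250 x^{3} + 6250 x^{2} + 15625 x + 15625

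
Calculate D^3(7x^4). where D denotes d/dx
168 x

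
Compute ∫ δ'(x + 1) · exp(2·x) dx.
- \frac{2}{e^{2}}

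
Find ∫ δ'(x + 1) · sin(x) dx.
- \cos{\left(1 \right)}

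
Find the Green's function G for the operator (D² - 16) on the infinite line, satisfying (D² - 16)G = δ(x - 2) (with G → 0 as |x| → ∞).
-\frac{e^{-4|x - 2|}}{8}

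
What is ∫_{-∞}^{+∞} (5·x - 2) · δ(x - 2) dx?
8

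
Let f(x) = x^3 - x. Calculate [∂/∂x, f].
3 x^{2} - 1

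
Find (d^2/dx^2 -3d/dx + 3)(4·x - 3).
12 x - 21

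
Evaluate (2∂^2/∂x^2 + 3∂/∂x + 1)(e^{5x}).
66 e^{5 x}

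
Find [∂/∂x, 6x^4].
24 x^{3}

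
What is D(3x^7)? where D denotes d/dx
21 x^{6}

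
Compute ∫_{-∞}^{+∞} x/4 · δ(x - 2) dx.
\frac{1}{2}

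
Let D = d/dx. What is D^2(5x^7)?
210 x^{5}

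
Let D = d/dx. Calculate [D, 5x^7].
35 x^{6}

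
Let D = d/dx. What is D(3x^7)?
21 x^{6}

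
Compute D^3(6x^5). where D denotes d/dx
360 x^{2}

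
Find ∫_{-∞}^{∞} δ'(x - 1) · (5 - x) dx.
1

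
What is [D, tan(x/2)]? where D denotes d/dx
\frac{1}{\cos{\left(x \right)} + 1}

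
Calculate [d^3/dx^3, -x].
-3\frac{d^{2}}{dx^{2}}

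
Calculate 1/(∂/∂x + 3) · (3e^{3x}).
\frac{e^{3 x}}{2}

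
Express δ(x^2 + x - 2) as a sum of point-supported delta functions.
\frac{\delta(x - 1) + \delta(x + 2)}{3}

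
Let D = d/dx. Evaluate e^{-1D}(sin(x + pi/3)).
\sin{\left(x - 1 + \frac{\pi}{3} \right)}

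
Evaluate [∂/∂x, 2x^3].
6 x^{2}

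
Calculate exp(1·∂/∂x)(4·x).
4 x + 4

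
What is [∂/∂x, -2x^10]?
- 20 x^{9}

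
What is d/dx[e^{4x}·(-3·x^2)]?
6 x \left(- 2 x - 1\right) e^{4 x}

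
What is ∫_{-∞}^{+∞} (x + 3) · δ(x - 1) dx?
4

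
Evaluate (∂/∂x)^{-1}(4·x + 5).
2 x^{2} + 5 x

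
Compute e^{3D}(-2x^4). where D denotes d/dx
- 2 x^{4} - 24 x^{3} - 108 x^{2} - 216 x - 162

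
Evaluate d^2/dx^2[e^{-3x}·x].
3 \left(3 x - 2\right) e^{- 3 x}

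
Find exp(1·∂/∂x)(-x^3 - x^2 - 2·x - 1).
- x^{3} - 4 x^{2} - 7 x - 5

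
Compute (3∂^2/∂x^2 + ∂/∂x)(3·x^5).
15 x^{3} \left(x + 12\right)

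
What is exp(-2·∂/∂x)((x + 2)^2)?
x^{2}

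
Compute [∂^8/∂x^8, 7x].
56\frac{d^{7}}{dx^{7}}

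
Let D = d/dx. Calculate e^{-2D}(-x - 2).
- x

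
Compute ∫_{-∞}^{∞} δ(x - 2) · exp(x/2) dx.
e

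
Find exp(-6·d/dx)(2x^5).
2 x^{5} - 60 x^{4} + 720 x^{3} - 4320 x^{2} + 12960 x - 15552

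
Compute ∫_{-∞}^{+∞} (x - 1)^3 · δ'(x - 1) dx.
0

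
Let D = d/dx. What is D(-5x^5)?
- 25 x^{4}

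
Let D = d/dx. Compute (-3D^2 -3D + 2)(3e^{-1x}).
6 e^{- x}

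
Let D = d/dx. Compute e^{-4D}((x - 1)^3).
x^{3} - 15 x^{2} + 75 x - 125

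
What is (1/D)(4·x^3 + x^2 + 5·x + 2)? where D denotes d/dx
x^{4} + \frac{x^{3}}{3} + \frac{5 x^{2}}{2} + 2 x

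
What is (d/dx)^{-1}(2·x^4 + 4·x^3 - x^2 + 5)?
\frac{2 x^{5}}{5} + x^{4} - \frac{x^{3}}{3} + 5 x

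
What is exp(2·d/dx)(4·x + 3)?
4 x + 11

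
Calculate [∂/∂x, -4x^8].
- 32 x^{7}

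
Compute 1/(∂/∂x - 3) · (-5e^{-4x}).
\frac{5 e^{- 4 x}}{7}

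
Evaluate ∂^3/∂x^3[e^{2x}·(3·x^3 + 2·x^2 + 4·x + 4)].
\left(24 x^{3} + 124 x^{2} + 188 x + 122\right) e^{2 x}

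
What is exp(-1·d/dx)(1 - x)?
2 - x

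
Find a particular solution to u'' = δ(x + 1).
\frac{|x + 1|}{2}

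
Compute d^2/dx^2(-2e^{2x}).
- 8 e^{2 x}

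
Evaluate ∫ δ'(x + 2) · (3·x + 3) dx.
-3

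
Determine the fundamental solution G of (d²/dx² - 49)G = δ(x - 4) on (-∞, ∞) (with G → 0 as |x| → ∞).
-\frac{e^{-7|x - 4|}}{14}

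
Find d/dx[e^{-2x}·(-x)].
\left(2 x - 1\right) e^{- 2 x}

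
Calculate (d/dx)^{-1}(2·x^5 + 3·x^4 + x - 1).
\frac{x^{6}}{3} + \frac{3 x^{5}}{5} + \frac{x^{2}}{2} - x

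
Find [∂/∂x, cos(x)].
- \sin{\left(x \right)}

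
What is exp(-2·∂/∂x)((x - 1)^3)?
x^{3} - 9 x^{2} + 27 x - 27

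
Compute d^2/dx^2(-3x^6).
- 90 x^{4}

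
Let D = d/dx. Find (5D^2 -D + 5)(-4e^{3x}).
- 188 e^{3 x}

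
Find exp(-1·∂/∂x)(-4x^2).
- 4 x^{2} + 8 x - 4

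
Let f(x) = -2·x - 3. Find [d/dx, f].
-2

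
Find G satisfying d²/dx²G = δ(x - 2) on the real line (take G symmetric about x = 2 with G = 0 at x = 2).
\frac{|x - 2|}{2}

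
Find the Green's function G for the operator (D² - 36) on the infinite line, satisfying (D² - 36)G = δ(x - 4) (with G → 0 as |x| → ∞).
-\frac{e^{-6|x - 4|}}{12}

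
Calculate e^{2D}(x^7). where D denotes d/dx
x^{7} + 14 x^{6} + 84 x^{5} + 280 x^{4} + 560 x^{3} + 672 x^{2} + 448 x + 128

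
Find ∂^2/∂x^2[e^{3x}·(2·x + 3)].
\left(18 x + 39\right) e^{3 x}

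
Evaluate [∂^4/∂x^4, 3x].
12\frac{d^{3}}{dx^{3}}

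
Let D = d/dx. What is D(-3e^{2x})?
- 6 e^{2 x}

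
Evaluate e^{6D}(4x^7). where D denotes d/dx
4 x^{7} + 168 x^{6} + 3024 x^{5} + 30240 x^{4} + 181440 x^{3} + 653184 x^{2} + 1306368 x + 1119744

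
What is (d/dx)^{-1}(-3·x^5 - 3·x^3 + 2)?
- \frac{x^{6}}{2} - \frac{3 x^{4}}{4} + 2 x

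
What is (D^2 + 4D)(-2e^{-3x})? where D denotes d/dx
6 e^{- 3 x}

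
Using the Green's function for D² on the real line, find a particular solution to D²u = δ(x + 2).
\frac{|x + 2|}{2}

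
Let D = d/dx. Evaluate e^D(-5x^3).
- 5 x^{3} - 15 x^{2} - 15 x - 5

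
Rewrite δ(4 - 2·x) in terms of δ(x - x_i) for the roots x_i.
\frac{\delta(x - 2)}{2}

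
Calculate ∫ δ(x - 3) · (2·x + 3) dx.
9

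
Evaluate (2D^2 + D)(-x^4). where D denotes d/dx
4 x^{2} \left(- x - 6\right)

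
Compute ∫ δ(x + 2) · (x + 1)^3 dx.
-1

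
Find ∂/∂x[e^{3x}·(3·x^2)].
3 x \left(3 x + 2\right) e^{3 x}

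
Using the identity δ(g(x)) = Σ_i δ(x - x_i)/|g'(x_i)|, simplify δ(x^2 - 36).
\frac{\delta(x - 6) + \delta(x + 6)}{12}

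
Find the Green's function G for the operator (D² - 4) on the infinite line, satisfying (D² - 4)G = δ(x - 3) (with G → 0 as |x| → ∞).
-\frac{e^{-2|x - 3|}}{4}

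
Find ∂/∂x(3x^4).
12 x^{3}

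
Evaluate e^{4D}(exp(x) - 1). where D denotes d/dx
e^{x + 4} - 1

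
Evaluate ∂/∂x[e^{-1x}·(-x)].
\left(x - 1\right) e^{- x}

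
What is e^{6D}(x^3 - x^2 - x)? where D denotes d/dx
x^{3} + 17 x^{2} + 95 x + 174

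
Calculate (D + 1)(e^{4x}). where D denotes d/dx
5 e^{4 x}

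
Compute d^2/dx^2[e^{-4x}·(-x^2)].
2 \left(- 8 x^{2} + 8 x - 1\right) e^{- 4 x}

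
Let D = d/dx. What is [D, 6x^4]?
24 x^{3}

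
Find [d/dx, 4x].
4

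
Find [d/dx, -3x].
-3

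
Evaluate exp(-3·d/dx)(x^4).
x^{4} - 12 x^{3} + 54 x^{2} - 108 x + 81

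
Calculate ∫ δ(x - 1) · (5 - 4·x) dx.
1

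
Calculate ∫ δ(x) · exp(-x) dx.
1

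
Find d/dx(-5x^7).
- 35 x^{6}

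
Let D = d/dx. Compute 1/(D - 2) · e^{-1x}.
- \frac{e^{- x}}{3}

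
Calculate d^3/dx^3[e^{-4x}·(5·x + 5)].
80 \left(- 4 x - 1\right) e^{- 4 x}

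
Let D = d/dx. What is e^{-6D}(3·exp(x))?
3 e^{x - 6}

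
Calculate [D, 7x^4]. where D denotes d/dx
28 x^{3}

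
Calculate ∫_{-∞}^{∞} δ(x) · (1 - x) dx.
1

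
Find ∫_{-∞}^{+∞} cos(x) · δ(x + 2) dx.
\cos{\left(2 \right)}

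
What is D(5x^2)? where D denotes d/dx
10 x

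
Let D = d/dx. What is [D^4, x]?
4D^{3}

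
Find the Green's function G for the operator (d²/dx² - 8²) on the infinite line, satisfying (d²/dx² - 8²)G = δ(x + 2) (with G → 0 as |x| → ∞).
-\frac{e^{-8|x + 2|}}{16}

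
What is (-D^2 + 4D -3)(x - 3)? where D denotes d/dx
13 - 3 x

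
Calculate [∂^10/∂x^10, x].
10\frac{d^{9}}{dx^{9}}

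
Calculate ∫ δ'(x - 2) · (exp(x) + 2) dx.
- e^{2}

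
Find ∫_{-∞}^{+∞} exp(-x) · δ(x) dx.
1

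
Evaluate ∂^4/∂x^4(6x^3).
0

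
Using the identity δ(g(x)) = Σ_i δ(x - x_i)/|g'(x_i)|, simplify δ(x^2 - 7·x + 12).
\frac{\delta(x - 4) + \delta(x - 3)}{1}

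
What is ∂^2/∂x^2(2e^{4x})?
32 e^{4 x}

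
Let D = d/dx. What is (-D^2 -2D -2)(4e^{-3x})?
- 20 e^{- 3 x}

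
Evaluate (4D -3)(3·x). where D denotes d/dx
12 - 9 x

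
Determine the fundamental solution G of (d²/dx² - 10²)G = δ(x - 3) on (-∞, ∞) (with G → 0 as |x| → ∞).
-\frac{e^{-10|x - 3|}}{20}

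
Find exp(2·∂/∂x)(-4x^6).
- 4 x^{6} - 48 x^{5} - 240 x^{4} - 640 x^{3} - 960 x^{2} - 768 x - 256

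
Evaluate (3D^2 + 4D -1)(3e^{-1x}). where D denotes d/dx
- 6 e^{- x}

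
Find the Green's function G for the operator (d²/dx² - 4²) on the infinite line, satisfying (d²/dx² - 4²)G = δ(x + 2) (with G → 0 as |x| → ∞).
-\frac{e^{-4|x + 2|}}{8}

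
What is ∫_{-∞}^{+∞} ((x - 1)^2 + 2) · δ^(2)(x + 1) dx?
2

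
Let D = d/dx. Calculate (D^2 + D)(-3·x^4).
12 x^{2} \left(- x - 3\right)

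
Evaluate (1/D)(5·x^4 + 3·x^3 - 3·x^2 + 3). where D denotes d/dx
x^{5} + \frac{3 x^{4}}{4} - x^{3} + 3 x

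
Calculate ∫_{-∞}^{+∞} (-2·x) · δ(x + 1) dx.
2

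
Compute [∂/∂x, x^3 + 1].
3 x^{2}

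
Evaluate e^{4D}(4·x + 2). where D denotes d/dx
4 x + 18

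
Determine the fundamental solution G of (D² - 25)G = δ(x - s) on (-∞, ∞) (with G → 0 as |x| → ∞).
-\frac{e^{-5|x-s|}}{10}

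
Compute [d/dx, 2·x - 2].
2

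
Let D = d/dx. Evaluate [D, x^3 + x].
3 x^{2} + 1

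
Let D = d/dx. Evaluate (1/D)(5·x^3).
\frac{5 x^{4}}{4}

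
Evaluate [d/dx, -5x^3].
- 15 x^{2}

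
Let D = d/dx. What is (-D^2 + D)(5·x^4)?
20 x^{2} \left(x - 3\right)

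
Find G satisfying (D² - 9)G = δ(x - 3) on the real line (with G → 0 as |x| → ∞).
-\frac{e^{-3|x - 3|}}{6}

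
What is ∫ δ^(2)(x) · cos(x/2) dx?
- \frac{1}{4}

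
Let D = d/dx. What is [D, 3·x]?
3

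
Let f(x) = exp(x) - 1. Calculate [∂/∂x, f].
e^{x}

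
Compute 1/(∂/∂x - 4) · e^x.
- \frac{e^{x}}{3}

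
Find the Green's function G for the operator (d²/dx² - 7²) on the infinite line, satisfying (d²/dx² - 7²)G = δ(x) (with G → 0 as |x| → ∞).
-\frac{e^{-7|x|}}{14}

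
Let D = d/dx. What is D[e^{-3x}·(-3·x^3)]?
9 x^{2} \left(x - 1\right) e^{- 3 x}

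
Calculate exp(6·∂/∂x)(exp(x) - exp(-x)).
2 \sinh{\left(x + 6 \right)}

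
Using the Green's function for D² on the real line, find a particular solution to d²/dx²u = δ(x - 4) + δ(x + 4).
\frac{|x - 4|}{2} + \frac{|x + 4|}{2}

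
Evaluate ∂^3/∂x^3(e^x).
e^{x}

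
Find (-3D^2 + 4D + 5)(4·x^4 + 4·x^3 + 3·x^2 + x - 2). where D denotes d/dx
20 x^{4} + 84 x^{3} - 81 x^{2} - 43 x - 24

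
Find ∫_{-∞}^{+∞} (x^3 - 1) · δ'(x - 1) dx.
-3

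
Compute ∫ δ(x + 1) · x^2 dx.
1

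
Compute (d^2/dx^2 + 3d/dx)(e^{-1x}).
- 2 e^{- x}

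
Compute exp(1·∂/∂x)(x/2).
\frac{x}{2} + \frac{1}{2}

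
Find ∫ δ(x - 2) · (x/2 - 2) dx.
-1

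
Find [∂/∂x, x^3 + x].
3 x^{2} + 1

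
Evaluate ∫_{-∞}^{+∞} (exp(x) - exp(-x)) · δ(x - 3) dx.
2 \sinh{\left(3 \right)}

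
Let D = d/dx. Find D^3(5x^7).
1050 x^{4}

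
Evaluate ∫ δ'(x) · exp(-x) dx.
1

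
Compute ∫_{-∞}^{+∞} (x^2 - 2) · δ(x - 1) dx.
-1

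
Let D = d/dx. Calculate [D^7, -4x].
-28D^{6}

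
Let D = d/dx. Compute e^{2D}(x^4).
x^{4} + 8 x^{3} + 24 x^{2} + 32 x + 16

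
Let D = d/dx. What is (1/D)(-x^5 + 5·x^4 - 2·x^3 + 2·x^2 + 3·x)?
- \frac{x^{6}}{6} + x^{5} - \frac{x^{4}}{2} + \frac{2 x^{3}}{3} + \frac{3 x^{2}}{2}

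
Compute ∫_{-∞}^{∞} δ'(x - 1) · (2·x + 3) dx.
-2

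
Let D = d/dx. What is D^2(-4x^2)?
-8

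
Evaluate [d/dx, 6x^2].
12 x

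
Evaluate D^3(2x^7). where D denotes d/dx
420 x^{4}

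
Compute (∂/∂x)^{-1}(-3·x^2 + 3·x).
- x^{3} + \frac{3 x^{2}}{2}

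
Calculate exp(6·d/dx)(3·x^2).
3 x^{2} + 36 x + 108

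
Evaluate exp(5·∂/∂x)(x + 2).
x + 7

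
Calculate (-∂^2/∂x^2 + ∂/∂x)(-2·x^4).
8 x^{2} \left(3 - x\right)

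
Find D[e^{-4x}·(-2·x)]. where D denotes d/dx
2 \left(4 x - 1\right) e^{- 4 x}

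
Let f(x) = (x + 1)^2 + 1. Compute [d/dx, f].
2 x + 2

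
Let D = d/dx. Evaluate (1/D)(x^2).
\frac{x^{3}}{3}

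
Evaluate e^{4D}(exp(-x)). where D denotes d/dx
e^{- x - 4}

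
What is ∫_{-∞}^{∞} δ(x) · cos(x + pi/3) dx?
\frac{1}{2}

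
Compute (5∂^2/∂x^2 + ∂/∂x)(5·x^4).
20 x^{2} \left(x + 15\right)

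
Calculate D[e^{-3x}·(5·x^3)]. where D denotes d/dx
15 x^{2} \left(1 - x\right) e^{- 3 x}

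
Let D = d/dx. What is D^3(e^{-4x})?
- 64 e^{- 4 x}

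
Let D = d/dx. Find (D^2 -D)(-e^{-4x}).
- 20 e^{- 4 x}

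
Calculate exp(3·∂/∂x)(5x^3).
5 x^{3} + 45 x^{2} + 135 x + 135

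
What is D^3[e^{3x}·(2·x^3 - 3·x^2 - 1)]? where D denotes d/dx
\left(54 x^{3} + 81 x^{2} - 54 x - 69\right) e^{3 x}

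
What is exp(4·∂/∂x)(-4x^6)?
- 4 x^{6} - 96 x^{5} - 960 x^{4} - 5120 x^{3} - 15360 x^{2} - 24576 x - 16384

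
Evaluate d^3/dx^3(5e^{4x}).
320 e^{4 x}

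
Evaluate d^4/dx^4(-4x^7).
- 3360 x^{3}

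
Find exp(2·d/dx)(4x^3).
4 x^{3} + 24 x^{2} + 48 x + 32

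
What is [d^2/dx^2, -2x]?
-4\frac{d}{dx}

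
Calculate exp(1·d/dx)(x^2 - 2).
x^{2} + 2 x - 1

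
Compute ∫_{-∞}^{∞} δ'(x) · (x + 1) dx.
-1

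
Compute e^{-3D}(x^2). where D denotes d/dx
x^{2} - 6 x + 9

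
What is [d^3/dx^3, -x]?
-3\frac{d^{2}}{dx^{2}}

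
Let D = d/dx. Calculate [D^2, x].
2D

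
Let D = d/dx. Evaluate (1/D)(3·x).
\frac{3 x^{2}}{2}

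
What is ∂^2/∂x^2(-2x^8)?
- 112 x^{6}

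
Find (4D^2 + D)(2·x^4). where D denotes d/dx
8 x^{2} \left(x + 12\right)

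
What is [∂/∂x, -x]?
-1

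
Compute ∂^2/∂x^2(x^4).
12 x^{2}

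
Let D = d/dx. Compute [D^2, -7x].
-14D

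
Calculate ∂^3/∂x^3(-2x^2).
0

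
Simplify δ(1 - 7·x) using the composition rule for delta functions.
\frac{\delta(x - 1/7)}{7}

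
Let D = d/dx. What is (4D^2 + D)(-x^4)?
4 x^{2} \left(- x - 12\right)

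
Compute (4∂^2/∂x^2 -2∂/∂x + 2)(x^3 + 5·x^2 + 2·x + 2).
2 x^{3} + 4 x^{2} + 8 x + 40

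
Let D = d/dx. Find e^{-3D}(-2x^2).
- 2 x^{2} + 12 x - 18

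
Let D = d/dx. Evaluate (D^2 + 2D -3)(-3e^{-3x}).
0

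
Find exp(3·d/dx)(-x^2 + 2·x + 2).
- x^{2} - 4 x - 1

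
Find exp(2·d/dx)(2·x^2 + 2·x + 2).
2 x^{2} + 10 x + 14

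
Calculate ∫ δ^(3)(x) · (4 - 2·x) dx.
0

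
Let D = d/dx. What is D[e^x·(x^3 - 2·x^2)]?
x \left(x^{2} + x - 4\right) e^{x}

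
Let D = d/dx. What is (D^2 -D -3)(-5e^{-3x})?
- 45 e^{- 3 x}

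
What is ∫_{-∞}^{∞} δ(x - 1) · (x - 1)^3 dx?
0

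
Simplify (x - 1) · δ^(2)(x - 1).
-2\delta'(x - 1)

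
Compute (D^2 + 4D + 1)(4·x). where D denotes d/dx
4 x + 16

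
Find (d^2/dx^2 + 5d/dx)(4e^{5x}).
200 e^{5 x}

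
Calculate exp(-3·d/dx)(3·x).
3 x - 9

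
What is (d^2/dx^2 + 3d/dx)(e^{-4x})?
4 e^{- 4 x}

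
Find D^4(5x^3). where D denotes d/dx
0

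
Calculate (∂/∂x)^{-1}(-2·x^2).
- \frac{2 x^{3}}{3}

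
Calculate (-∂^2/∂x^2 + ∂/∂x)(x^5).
5 x^{3} \left(x - 4\right)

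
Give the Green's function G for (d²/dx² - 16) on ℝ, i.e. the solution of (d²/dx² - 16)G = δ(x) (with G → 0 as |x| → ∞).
-\frac{e^{-4|x|}}{8}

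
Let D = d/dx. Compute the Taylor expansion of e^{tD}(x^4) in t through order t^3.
x \left(4 t^{3} + 6 t^{2} x + 4 t x^{2} + x^{3}\right)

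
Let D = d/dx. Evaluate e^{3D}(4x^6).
4 x^{6} + 72 x^{5} + 540 x^{4} + 2160 x^{3} + 4860 x^{2} + 5832 x + 2916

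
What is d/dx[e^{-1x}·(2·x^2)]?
2 x \left(2 - x\right) e^{- x}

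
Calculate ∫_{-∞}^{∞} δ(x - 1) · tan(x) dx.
\tan{\left(1 \right)}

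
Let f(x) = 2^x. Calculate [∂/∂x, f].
2^{x} \log{\left(2 \right)}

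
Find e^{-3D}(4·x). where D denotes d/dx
4 x - 12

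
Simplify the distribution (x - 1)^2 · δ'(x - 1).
0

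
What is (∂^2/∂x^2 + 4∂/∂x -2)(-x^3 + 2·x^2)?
2 x^{3} - 16 x^{2} + 10 x + 4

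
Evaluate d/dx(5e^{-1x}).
- 5 e^{- x}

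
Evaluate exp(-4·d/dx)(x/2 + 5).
\frac{x}{2} + 3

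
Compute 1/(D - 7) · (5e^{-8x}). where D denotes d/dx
- \frac{e^{- 8 x}}{3}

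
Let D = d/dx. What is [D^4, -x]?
-4D^{3}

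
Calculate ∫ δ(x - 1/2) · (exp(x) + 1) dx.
1 + e^{\frac{1}{2}}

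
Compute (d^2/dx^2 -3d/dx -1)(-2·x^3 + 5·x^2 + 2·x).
2 x^{3} + 13 x^{2} - 44 x + 4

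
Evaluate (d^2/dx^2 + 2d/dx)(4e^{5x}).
140 e^{5 x}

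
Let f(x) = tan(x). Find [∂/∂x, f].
\frac{1}{\cos^{2}{\left(x \right)}}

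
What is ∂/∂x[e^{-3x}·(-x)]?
\left(3 x - 1\right) e^{- 3 x}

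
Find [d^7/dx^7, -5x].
-35\frac{d^{6}}{dx^{6}}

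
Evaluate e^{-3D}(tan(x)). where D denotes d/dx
\tan{\left(x - 3 \right)}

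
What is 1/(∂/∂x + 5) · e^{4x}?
\frac{e^{4 x}}{9}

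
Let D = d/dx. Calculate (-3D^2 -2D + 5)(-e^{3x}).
28 e^{3 x}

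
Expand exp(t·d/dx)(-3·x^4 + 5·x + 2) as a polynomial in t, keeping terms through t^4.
- 3 t^{4} - 12 t^{3} x - 18 t^{2} x^{2} - t \left(12 x^{3} - 5\right) - 3 x^{4} + 5 x + 2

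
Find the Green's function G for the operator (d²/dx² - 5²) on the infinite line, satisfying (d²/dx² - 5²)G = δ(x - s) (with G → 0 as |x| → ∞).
-\frac{e^{-5|x-s|}}{10}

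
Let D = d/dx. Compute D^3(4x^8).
1344 x^{5}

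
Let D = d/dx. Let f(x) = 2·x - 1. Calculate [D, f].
2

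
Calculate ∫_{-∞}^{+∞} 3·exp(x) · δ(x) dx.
3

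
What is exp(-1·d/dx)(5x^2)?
5 x^{2} - 10 x + 5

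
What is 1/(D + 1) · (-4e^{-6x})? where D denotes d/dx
\frac{4 e^{- 6 x}}{5}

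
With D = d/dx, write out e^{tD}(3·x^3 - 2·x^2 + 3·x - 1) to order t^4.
3 t^{3} + t^{2} \left(9 x - 2\right) + t \left(9 x^{2} - 4 x + 3\right) + 3 x^{3} - 2 x^{2} + 3 x - 1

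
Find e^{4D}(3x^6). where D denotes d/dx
3 x^{6} + 72 x^{5} + 720 x^{4} + 3840 x^{3} + 11520 x^{2} + 18432 x + 12288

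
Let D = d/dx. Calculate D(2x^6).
12 x^{5}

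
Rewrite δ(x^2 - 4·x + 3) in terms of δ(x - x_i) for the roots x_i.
\frac{\delta(x - 3) + \delta(x - 1)}{2}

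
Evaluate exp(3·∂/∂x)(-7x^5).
- 7 x^{5} - 105 x^{4} - 630 x^{3} - 1890 x^{2} - 2835 x - 1701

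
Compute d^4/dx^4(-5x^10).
- 25200 x^{6}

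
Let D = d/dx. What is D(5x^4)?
20 x^{3}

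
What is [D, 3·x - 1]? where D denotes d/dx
3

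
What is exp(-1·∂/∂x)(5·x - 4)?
5 x - 9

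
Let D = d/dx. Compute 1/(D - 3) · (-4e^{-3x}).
\frac{2 e^{- 3 x}}{3}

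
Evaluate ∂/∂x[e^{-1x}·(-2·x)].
2 \left(x - 1\right) e^{- x}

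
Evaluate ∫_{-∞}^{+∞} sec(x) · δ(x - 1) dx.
\sec{\left(1 \right)}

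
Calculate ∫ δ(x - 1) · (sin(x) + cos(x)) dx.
\cos{\left(1 \right)} + \sin{\left(1 \right)}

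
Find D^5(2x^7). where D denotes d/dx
5040 x^{2}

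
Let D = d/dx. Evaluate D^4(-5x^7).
- 4200 x^{3}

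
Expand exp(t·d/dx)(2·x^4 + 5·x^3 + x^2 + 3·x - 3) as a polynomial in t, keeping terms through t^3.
t^{3} \left(8 x + 5\right) + t^{2} \left(12 x^{2} + 15 x + 1\right) + t \left(8 x^{3} + 15 x^{2} + 2 x + 3\right) + 2 x^{4} + 5 x^{3} + x^{2} + 3 x - 3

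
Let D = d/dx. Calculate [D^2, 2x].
4D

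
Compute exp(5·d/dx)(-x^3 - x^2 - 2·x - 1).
- x^{3} - 16 x^{2} - 87 x - 161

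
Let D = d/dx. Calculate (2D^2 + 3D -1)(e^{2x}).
13 e^{2 x}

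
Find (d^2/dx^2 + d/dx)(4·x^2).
8 x + 8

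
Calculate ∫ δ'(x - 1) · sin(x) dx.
- \cos{\left(1 \right)}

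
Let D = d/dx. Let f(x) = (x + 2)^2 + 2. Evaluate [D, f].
2 x + 4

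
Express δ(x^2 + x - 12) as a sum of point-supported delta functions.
\frac{\delta(x - 3) + \delta(x + 4)}{7}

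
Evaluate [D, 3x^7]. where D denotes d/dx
21 x^{6}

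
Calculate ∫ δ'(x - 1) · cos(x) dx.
\sin{\left(1 \right)}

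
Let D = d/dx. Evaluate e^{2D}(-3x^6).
- 3 x^{6} - 36 x^{5} - 180 x^{4} - 480 x^{3} - 720 x^{2} - 576 x - 192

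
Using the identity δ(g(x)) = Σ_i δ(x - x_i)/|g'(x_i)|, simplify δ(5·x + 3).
\frac{\delta(x + 3/5)}{5}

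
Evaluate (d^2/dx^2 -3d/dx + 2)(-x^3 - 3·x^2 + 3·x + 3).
- 2 x^{3} + 3 x^{2} + 18 x - 9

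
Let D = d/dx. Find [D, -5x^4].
- 20 x^{3}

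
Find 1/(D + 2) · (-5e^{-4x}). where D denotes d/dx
\frac{5 e^{- 4 x}}{2}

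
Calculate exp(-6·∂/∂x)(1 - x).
7 - x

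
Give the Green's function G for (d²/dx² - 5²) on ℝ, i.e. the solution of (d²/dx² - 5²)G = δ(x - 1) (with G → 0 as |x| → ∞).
-\frac{e^{-5|x - 1|}}{10}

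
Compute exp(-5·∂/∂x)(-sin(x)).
- \sin{\left(x - 5 \right)}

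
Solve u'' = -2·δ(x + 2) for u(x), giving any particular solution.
-|x + 2|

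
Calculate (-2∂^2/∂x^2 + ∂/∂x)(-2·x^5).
10 x^{3} \left(8 - x\right)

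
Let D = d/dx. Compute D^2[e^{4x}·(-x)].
\left(- 16 x - 8\right) e^{4 x}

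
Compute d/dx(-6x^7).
- 42 x^{6}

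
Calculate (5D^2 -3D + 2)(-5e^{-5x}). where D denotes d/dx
- 710 e^{- 5 x}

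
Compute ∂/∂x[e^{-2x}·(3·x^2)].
6 x \left(1 - x\right) e^{- 2 x}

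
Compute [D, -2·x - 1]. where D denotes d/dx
-2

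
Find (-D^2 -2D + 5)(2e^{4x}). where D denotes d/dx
- 38 e^{4 x}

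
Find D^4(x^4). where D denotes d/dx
24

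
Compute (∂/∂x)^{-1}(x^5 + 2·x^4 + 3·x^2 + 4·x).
\frac{x^{6}}{6} + \frac{2 x^{5}}{5} + x^{3} + 2 x^{2}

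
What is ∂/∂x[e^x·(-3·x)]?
3 \left(- x - 1\right) e^{x}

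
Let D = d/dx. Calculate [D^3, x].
3D^{2}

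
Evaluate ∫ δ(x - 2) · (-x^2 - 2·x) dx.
-8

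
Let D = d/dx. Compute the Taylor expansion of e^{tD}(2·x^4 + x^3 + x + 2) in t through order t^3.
t^{3} \left(8 x + 1\right) + 3 t^{2} x \left(4 x + 1\right) + t \left(8 x^{3} + 3 x^{2} + 1\right) + 2 x^{4} + x^{3} + x + 2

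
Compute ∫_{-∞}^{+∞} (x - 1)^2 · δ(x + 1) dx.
4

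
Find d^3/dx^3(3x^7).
630 x^{4}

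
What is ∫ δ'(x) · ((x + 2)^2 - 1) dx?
-4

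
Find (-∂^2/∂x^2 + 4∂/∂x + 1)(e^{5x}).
- 4 e^{5 x}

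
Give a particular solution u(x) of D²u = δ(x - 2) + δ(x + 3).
\frac{|x - 2|}{2} + \frac{|x + 3|}{2}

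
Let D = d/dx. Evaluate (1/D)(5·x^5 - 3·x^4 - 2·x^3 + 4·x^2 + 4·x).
\frac{5 x^{6}}{6} - \frac{3 x^{5}}{5} - \frac{x^{4}}{2} + \frac{4 x^{3}}{3} + 2 x^{2}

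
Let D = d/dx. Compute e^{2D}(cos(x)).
\cos{\left(x + 2 \right)}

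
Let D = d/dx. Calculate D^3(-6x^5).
- 360 x^{2}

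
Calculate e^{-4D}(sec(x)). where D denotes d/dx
\sec{\left(x - 4 \right)}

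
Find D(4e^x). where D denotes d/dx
4 e^{x}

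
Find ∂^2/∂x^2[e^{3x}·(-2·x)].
\left(- 18 x - 12\right) e^{3 x}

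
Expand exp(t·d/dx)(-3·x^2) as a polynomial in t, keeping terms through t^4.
- 3 t^{2} - 6 t x - 3 x^{2}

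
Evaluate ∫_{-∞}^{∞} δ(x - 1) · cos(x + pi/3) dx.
\cos{\left(1 + \frac{\pi}{3} \right)}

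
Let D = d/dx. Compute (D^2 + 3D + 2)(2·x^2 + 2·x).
4 x^{2} + 16 x + 10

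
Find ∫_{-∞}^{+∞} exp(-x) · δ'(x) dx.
1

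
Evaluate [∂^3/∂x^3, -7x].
-21\frac{d^{2}}{dx^{2}}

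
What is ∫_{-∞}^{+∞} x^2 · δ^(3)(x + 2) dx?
0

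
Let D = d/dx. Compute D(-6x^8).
- 48 x^{7}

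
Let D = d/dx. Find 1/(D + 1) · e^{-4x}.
- \frac{e^{- 4 x}}{3}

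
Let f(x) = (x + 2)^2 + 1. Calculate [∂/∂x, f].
2 x + 4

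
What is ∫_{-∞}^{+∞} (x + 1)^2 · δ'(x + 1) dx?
0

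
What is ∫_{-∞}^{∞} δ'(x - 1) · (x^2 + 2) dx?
-2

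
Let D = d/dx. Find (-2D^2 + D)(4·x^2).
8 x - 16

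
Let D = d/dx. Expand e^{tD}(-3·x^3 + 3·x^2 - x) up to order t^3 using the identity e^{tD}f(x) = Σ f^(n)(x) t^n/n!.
- 3 t^{3} - t^{2} \left(9 x - 3\right) - t \left(9 x^{2} - 6 x + 1\right) - 3 x^{3} + 3 x^{2} - x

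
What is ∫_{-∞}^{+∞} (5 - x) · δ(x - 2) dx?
3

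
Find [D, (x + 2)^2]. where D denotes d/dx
2 x + 4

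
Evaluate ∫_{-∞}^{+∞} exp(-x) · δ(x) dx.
1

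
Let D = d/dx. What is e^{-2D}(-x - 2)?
- x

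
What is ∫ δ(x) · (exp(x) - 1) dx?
0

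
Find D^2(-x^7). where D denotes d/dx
- 42 x^{5}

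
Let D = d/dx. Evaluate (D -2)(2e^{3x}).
2 e^{3 x}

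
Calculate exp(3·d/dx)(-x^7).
- x^{7} - 21 x^{6} - 189 x^{5} - 945 x^{4} - 2835 x^{3} - 5103 x^{2} - 5103 x - 2187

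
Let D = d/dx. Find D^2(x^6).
30 x^{4}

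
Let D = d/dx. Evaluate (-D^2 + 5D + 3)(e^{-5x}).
- 47 e^{- 5 x}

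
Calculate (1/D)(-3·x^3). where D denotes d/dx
- \frac{3 x^{4}}{4}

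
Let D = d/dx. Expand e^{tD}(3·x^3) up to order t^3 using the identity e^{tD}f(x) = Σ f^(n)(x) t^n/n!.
3 t^{3} + 9 t^{2} x + 9 t x^{2} + 3 x^{3}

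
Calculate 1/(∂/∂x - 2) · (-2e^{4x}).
- e^{4 x}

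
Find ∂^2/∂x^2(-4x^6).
- 120 x^{4}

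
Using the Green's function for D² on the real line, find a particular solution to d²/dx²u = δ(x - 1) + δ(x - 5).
\frac{|x - 1|}{2} + \frac{|x - 5|}{2}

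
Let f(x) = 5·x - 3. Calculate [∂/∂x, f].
5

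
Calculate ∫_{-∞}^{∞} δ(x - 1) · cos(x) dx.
\cos{\left(1 \right)}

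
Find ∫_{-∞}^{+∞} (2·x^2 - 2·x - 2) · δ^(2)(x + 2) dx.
4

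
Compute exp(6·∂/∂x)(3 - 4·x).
- 4 x - 21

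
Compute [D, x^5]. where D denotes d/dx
5 x^{4}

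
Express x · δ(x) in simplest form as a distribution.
0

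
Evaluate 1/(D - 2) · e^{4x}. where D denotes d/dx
\frac{e^{4 x}}{2}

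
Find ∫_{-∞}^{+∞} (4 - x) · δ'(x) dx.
1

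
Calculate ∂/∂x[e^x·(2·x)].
2 \left(x + 1\right) e^{x}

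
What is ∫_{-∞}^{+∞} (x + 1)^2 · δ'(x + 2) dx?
2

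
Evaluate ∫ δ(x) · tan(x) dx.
0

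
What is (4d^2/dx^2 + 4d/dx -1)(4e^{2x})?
92 e^{2 x}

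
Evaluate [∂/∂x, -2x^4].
- 8 x^{3}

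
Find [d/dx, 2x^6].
12 x^{5}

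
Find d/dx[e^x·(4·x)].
4 \left(x + 1\right) e^{x}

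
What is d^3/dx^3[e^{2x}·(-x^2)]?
\left(- 8 x^{2} - 24 x - 12\right) e^{2 x}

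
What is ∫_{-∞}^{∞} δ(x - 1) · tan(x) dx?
\tan{\left(1 \right)}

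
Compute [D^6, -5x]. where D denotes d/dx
-30D^{5}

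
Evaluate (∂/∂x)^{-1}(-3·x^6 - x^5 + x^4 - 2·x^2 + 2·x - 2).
- \frac{3 x^{7}}{7} - \frac{x^{6}}{6} + \frac{x^{5}}{5} - \frac{2 x^{3}}{3} + x^{2} - 2 x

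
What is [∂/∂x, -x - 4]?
-1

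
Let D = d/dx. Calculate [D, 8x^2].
16 x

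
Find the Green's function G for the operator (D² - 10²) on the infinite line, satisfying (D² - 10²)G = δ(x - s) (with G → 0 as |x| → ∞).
-\frac{e^{-10|x-s|}}{20}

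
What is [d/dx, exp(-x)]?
- e^{- x}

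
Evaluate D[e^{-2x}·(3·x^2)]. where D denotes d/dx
6 x \left(1 - x\right) e^{- 2 x}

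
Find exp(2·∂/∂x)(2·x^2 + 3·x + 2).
2 x^{2} + 11 x + 16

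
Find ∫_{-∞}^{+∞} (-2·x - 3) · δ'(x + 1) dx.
2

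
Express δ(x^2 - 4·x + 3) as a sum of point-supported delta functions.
\frac{\delta(x - 3) + \delta(x - 1)}{2}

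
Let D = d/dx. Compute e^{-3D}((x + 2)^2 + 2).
x^{2} - 2 x + 3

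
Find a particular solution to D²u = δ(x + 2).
\frac{|x + 2|}{2}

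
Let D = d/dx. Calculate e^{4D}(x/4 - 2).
\frac{x}{4} - 1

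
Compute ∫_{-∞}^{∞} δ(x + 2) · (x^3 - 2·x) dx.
-4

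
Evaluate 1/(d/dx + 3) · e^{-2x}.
e^{- 2 x}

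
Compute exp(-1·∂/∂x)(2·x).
2 x - 2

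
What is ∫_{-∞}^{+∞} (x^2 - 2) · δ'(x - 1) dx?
-2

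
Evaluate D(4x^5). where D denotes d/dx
20 x^{4}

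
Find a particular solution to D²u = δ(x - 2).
\frac{|x - 2|}{2}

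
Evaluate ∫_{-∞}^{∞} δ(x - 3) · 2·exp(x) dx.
2 e^{3}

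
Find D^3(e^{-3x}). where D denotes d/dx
- 27 e^{- 3 x}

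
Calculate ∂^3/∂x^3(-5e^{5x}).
- 625 e^{5 x}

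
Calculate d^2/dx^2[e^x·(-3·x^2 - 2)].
\left(- 3 x^{2} - 12 x - 8\right) e^{x}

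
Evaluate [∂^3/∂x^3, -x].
-3\frac{d^{2}}{dx^{2}}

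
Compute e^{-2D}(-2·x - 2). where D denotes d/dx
2 - 2 x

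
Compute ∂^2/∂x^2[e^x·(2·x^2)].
2 \left(x^{2} + 4 x + 2\right) e^{x}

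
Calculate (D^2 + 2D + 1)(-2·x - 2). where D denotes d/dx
- 2 x - 6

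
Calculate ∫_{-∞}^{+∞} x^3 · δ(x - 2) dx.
8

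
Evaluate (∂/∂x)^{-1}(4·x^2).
\frac{4 x^{3}}{3}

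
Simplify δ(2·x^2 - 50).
\frac{\delta(x - 5) + \delta(x + 5)}{20}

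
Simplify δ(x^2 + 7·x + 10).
\frac{\delta(x + 5) + \delta(x + 2)}{3}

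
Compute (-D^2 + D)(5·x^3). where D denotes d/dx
15 x \left(x - 2\right)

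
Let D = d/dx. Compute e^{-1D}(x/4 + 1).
\frac{x}{4} + \frac{3}{4}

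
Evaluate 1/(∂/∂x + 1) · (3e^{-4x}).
- e^{- 4 x}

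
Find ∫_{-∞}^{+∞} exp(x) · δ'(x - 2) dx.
- e^{2}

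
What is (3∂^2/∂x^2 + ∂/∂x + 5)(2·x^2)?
10 x^{2} + 4 x + 12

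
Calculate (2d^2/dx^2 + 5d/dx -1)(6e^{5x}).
444 e^{5 x}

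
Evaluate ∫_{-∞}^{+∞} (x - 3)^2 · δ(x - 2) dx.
1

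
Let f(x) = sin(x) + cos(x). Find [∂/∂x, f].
- \sin{\left(x \right)} + \cos{\left(x \right)}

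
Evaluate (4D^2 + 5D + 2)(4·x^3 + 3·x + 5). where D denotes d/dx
8 x^{3} + 60 x^{2} + 102 x + 25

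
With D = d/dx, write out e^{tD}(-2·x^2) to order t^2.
- 2 t^{2} - 4 t x - 2 x^{2}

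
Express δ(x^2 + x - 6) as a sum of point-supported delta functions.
\frac{\delta(x - 2) + \delta(x + 3)}{5}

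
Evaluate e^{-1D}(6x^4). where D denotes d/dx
6 x^{4} - 24 x^{3} + 36 x^{2} - 24 x + 6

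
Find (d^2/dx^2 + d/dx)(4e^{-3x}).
24 e^{- 3 x}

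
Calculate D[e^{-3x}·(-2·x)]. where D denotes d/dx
2 \left(3 x - 1\right) e^{- 3 x}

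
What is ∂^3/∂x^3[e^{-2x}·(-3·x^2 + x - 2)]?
8 \left(3 x^{2} - 10 x + 8\right) e^{- 2 x}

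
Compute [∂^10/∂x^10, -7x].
-70\frac{d^{9}}{dx^{9}}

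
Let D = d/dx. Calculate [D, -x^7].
- 7 x^{6}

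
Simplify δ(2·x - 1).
\frac{\delta(x - 1/2)}{2}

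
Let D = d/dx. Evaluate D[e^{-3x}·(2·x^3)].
6 x^{2} \left(1 - x\right) e^{- 3 x}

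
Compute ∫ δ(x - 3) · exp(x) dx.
e^{3}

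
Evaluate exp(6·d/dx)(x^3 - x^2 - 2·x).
x^{3} + 17 x^{2} + 94 x + 168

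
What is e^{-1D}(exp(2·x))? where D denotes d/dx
e^{2 x - 2}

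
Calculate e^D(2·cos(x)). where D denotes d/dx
2 \cos{\left(x + 1 \right)}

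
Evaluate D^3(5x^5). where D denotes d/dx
300 x^{2}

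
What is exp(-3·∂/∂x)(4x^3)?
4 x^{3} - 36 x^{2} + 108 x - 108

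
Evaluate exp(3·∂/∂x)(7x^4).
7 x^{4} + 84 x^{3} + 378 x^{2} + 756 x + 567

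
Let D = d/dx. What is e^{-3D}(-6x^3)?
- 6 x^{3} + 54 x^{2} - 162 x + 162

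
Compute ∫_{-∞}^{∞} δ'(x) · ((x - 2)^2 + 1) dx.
4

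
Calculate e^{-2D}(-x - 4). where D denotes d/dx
- x - 2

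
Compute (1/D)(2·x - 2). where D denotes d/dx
x^{2} - 2 x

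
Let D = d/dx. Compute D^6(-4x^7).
- 20160 x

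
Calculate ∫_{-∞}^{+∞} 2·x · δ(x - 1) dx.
2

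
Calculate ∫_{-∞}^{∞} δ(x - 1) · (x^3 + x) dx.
2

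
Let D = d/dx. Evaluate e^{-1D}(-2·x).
2 - 2 x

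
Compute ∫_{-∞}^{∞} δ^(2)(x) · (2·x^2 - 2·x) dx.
4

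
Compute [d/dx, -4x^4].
- 16 x^{3}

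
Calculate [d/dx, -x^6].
- 6 x^{5}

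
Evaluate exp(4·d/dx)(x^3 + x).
x^{3} + 12 x^{2} + 49 x + 68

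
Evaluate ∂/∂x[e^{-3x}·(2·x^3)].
6 x^{2} \left(1 - x\right) e^{- 3 x}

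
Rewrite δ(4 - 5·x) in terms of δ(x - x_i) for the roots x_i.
\frac{\delta(x - 4/5)}{5}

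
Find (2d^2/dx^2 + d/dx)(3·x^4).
12 x^{2} \left(x + 6\right)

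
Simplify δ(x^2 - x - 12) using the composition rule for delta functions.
\frac{\delta(x - 4) + \delta(x + 3)}{7}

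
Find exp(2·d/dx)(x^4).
x^{4} + 8 x^{3} + 24 x^{2} + 32 x + 16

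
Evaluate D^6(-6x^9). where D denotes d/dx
- 362880 x^{3}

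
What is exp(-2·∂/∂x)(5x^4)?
5 x^{4} - 40 x^{3} + 120 x^{2} - 160 x + 80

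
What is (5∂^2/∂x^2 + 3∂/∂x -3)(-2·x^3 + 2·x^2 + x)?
6 x^{3} - 24 x^{2} - 51 x + 23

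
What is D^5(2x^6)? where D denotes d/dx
1440 x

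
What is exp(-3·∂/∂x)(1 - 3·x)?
10 - 3 x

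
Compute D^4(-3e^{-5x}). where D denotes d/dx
- 1875 e^{- 5 x}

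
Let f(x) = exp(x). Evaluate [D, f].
e^{x}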